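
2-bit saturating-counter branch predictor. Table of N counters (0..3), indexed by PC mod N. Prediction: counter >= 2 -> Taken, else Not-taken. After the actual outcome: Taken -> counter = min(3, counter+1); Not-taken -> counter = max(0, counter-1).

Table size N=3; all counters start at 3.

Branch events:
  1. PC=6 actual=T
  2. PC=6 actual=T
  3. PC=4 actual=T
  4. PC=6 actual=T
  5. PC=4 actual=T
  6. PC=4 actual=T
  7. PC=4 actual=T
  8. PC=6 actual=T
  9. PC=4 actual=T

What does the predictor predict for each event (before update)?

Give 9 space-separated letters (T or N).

Ev 1: PC=6 idx=0 pred=T actual=T -> ctr[0]=3
Ev 2: PC=6 idx=0 pred=T actual=T -> ctr[0]=3
Ev 3: PC=4 idx=1 pred=T actual=T -> ctr[1]=3
Ev 4: PC=6 idx=0 pred=T actual=T -> ctr[0]=3
Ev 5: PC=4 idx=1 pred=T actual=T -> ctr[1]=3
Ev 6: PC=4 idx=1 pred=T actual=T -> ctr[1]=3
Ev 7: PC=4 idx=1 pred=T actual=T -> ctr[1]=3
Ev 8: PC=6 idx=0 pred=T actual=T -> ctr[0]=3
Ev 9: PC=4 idx=1 pred=T actual=T -> ctr[1]=3

Answer: T T T T T T T T T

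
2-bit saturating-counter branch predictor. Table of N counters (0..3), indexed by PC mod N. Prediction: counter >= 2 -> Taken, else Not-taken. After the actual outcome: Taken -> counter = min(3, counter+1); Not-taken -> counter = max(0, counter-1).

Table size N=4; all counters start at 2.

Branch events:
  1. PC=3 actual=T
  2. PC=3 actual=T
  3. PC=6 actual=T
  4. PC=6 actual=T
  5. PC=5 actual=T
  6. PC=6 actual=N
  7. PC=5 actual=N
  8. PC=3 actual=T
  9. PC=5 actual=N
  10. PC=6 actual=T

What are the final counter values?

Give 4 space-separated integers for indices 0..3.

Ev 1: PC=3 idx=3 pred=T actual=T -> ctr[3]=3
Ev 2: PC=3 idx=3 pred=T actual=T -> ctr[3]=3
Ev 3: PC=6 idx=2 pred=T actual=T -> ctr[2]=3
Ev 4: PC=6 idx=2 pred=T actual=T -> ctr[2]=3
Ev 5: PC=5 idx=1 pred=T actual=T -> ctr[1]=3
Ev 6: PC=6 idx=2 pred=T actual=N -> ctr[2]=2
Ev 7: PC=5 idx=1 pred=T actual=N -> ctr[1]=2
Ev 8: PC=3 idx=3 pred=T actual=T -> ctr[3]=3
Ev 9: PC=5 idx=1 pred=T actual=N -> ctr[1]=1
Ev 10: PC=6 idx=2 pred=T actual=T -> ctr[2]=3

Answer: 2 1 3 3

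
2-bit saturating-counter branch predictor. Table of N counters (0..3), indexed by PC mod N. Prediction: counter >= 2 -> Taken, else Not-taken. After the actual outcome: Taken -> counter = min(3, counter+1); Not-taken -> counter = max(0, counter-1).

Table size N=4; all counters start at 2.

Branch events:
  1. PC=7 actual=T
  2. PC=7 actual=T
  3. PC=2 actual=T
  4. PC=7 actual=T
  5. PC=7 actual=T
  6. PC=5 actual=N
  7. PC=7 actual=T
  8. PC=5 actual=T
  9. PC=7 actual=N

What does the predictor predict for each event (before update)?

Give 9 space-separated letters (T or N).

Ev 1: PC=7 idx=3 pred=T actual=T -> ctr[3]=3
Ev 2: PC=7 idx=3 pred=T actual=T -> ctr[3]=3
Ev 3: PC=2 idx=2 pred=T actual=T -> ctr[2]=3
Ev 4: PC=7 idx=3 pred=T actual=T -> ctr[3]=3
Ev 5: PC=7 idx=3 pred=T actual=T -> ctr[3]=3
Ev 6: PC=5 idx=1 pred=T actual=N -> ctr[1]=1
Ev 7: PC=7 idx=3 pred=T actual=T -> ctr[3]=3
Ev 8: PC=5 idx=1 pred=N actual=T -> ctr[1]=2
Ev 9: PC=7 idx=3 pred=T actual=N -> ctr[3]=2

Answer: T T T T T T T N T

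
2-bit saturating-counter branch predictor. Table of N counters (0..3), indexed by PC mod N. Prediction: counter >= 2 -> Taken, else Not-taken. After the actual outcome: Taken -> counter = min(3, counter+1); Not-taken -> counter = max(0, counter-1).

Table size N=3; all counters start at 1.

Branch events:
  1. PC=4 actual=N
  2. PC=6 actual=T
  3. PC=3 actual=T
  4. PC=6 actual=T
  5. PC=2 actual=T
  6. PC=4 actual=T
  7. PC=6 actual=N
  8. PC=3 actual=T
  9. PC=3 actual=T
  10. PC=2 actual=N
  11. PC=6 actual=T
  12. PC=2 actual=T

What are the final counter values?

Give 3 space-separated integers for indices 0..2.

Ev 1: PC=4 idx=1 pred=N actual=N -> ctr[1]=0
Ev 2: PC=6 idx=0 pred=N actual=T -> ctr[0]=2
Ev 3: PC=3 idx=0 pred=T actual=T -> ctr[0]=3
Ev 4: PC=6 idx=0 pred=T actual=T -> ctr[0]=3
Ev 5: PC=2 idx=2 pred=N actual=T -> ctr[2]=2
Ev 6: PC=4 idx=1 pred=N actual=T -> ctr[1]=1
Ev 7: PC=6 idx=0 pred=T actual=N -> ctr[0]=2
Ev 8: PC=3 idx=0 pred=T actual=T -> ctr[0]=3
Ev 9: PC=3 idx=0 pred=T actual=T -> ctr[0]=3
Ev 10: PC=2 idx=2 pred=T actual=N -> ctr[2]=1
Ev 11: PC=6 idx=0 pred=T actual=T -> ctr[0]=3
Ev 12: PC=2 idx=2 pred=N actual=T -> ctr[2]=2

Answer: 3 1 2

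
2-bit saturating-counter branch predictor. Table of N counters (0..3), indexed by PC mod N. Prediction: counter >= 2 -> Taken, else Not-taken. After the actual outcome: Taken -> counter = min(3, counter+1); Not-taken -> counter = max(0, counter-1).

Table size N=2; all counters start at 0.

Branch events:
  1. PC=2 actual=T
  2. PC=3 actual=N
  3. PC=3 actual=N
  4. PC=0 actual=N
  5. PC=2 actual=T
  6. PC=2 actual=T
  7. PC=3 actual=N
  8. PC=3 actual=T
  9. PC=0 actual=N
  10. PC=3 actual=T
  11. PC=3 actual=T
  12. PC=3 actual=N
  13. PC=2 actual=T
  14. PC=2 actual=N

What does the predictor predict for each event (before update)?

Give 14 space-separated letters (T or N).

Answer: N N N N N N N N T N T T N T

Derivation:
Ev 1: PC=2 idx=0 pred=N actual=T -> ctr[0]=1
Ev 2: PC=3 idx=1 pred=N actual=N -> ctr[1]=0
Ev 3: PC=3 idx=1 pred=N actual=N -> ctr[1]=0
Ev 4: PC=0 idx=0 pred=N actual=N -> ctr[0]=0
Ev 5: PC=2 idx=0 pred=N actual=T -> ctr[0]=1
Ev 6: PC=2 idx=0 pred=N actual=T -> ctr[0]=2
Ev 7: PC=3 idx=1 pred=N actual=N -> ctr[1]=0
Ev 8: PC=3 idx=1 pred=N actual=T -> ctr[1]=1
Ev 9: PC=0 idx=0 pred=T actual=N -> ctr[0]=1
Ev 10: PC=3 idx=1 pred=N actual=T -> ctr[1]=2
Ev 11: PC=3 idx=1 pred=T actual=T -> ctr[1]=3
Ev 12: PC=3 idx=1 pred=T actual=N -> ctr[1]=2
Ev 13: PC=2 idx=0 pred=N actual=T -> ctr[0]=2
Ev 14: PC=2 idx=0 pred=T actual=N -> ctr[0]=1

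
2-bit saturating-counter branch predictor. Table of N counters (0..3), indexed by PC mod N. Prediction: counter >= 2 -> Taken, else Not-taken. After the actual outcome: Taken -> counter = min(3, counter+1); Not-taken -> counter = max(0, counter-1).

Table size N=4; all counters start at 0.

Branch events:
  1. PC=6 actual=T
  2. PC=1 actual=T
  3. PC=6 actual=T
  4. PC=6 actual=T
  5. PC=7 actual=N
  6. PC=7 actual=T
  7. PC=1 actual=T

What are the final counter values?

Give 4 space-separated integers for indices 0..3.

Answer: 0 2 3 1

Derivation:
Ev 1: PC=6 idx=2 pred=N actual=T -> ctr[2]=1
Ev 2: PC=1 idx=1 pred=N actual=T -> ctr[1]=1
Ev 3: PC=6 idx=2 pred=N actual=T -> ctr[2]=2
Ev 4: PC=6 idx=2 pred=T actual=T -> ctr[2]=3
Ev 5: PC=7 idx=3 pred=N actual=N -> ctr[3]=0
Ev 6: PC=7 idx=3 pred=N actual=T -> ctr[3]=1
Ev 7: PC=1 idx=1 pred=N actual=T -> ctr[1]=2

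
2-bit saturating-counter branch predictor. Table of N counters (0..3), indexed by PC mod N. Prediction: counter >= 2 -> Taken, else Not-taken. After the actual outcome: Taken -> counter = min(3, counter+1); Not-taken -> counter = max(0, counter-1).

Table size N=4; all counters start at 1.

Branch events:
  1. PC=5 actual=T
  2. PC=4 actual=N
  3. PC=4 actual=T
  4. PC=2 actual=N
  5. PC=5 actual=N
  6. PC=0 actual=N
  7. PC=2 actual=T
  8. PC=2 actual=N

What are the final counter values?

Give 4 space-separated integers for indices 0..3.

Answer: 0 1 0 1

Derivation:
Ev 1: PC=5 idx=1 pred=N actual=T -> ctr[1]=2
Ev 2: PC=4 idx=0 pred=N actual=N -> ctr[0]=0
Ev 3: PC=4 idx=0 pred=N actual=T -> ctr[0]=1
Ev 4: PC=2 idx=2 pred=N actual=N -> ctr[2]=0
Ev 5: PC=5 idx=1 pred=T actual=N -> ctr[1]=1
Ev 6: PC=0 idx=0 pred=N actual=N -> ctr[0]=0
Ev 7: PC=2 idx=2 pred=N actual=T -> ctr[2]=1
Ev 8: PC=2 idx=2 pred=N actual=N -> ctr[2]=0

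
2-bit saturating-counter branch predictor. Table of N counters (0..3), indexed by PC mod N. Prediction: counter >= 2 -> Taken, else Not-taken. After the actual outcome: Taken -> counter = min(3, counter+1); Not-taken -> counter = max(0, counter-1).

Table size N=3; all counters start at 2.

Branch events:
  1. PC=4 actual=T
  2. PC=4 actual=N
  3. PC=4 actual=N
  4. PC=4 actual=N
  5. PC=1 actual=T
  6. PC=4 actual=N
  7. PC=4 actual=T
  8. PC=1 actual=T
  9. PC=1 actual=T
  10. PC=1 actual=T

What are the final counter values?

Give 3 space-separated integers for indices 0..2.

Ev 1: PC=4 idx=1 pred=T actual=T -> ctr[1]=3
Ev 2: PC=4 idx=1 pred=T actual=N -> ctr[1]=2
Ev 3: PC=4 idx=1 pred=T actual=N -> ctr[1]=1
Ev 4: PC=4 idx=1 pred=N actual=N -> ctr[1]=0
Ev 5: PC=1 idx=1 pred=N actual=T -> ctr[1]=1
Ev 6: PC=4 idx=1 pred=N actual=N -> ctr[1]=0
Ev 7: PC=4 idx=1 pred=N actual=T -> ctr[1]=1
Ev 8: PC=1 idx=1 pred=N actual=T -> ctr[1]=2
Ev 9: PC=1 idx=1 pred=T actual=T -> ctr[1]=3
Ev 10: PC=1 idx=1 pred=T actual=T -> ctr[1]=3

Answer: 2 3 2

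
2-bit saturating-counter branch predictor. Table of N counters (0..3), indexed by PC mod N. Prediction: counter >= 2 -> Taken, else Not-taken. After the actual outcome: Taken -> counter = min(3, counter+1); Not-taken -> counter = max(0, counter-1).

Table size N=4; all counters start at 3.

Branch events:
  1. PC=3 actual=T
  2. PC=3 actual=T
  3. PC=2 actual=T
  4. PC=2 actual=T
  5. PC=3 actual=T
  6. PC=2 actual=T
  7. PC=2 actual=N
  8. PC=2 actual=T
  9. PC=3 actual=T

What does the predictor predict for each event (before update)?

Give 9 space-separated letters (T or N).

Ev 1: PC=3 idx=3 pred=T actual=T -> ctr[3]=3
Ev 2: PC=3 idx=3 pred=T actual=T -> ctr[3]=3
Ev 3: PC=2 idx=2 pred=T actual=T -> ctr[2]=3
Ev 4: PC=2 idx=2 pred=T actual=T -> ctr[2]=3
Ev 5: PC=3 idx=3 pred=T actual=T -> ctr[3]=3
Ev 6: PC=2 idx=2 pred=T actual=T -> ctr[2]=3
Ev 7: PC=2 idx=2 pred=T actual=N -> ctr[2]=2
Ev 8: PC=2 idx=2 pred=T actual=T -> ctr[2]=3
Ev 9: PC=3 idx=3 pred=T actual=T -> ctr[3]=3

Answer: T T T T T T T T T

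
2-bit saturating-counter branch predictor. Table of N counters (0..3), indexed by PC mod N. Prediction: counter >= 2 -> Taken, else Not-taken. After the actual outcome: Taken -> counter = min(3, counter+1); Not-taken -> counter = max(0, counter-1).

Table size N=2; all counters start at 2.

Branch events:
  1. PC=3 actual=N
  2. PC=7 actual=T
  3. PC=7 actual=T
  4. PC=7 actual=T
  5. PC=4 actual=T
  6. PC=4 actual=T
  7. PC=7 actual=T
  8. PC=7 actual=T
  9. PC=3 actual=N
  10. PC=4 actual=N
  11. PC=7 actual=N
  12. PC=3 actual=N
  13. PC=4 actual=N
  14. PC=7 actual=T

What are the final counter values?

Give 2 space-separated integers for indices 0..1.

Ev 1: PC=3 idx=1 pred=T actual=N -> ctr[1]=1
Ev 2: PC=7 idx=1 pred=N actual=T -> ctr[1]=2
Ev 3: PC=7 idx=1 pred=T actual=T -> ctr[1]=3
Ev 4: PC=7 idx=1 pred=T actual=T -> ctr[1]=3
Ev 5: PC=4 idx=0 pred=T actual=T -> ctr[0]=3
Ev 6: PC=4 idx=0 pred=T actual=T -> ctr[0]=3
Ev 7: PC=7 idx=1 pred=T actual=T -> ctr[1]=3
Ev 8: PC=7 idx=1 pred=T actual=T -> ctr[1]=3
Ev 9: PC=3 idx=1 pred=T actual=N -> ctr[1]=2
Ev 10: PC=4 idx=0 pred=T actual=N -> ctr[0]=2
Ev 11: PC=7 idx=1 pred=T actual=N -> ctr[1]=1
Ev 12: PC=3 idx=1 pred=N actual=N -> ctr[1]=0
Ev 13: PC=4 idx=0 pred=T actual=N -> ctr[0]=1
Ev 14: PC=7 idx=1 pred=N actual=T -> ctr[1]=1

Answer: 1 1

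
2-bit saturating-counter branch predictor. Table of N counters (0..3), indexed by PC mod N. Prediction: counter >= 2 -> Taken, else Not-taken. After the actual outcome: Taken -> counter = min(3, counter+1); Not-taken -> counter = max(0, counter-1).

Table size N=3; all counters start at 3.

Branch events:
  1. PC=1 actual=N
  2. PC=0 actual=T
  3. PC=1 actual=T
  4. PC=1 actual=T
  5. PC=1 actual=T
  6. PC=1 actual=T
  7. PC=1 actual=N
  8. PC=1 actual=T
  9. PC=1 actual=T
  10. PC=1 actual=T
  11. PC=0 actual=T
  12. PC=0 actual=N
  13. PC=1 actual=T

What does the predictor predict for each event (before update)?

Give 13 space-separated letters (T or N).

Answer: T T T T T T T T T T T T T

Derivation:
Ev 1: PC=1 idx=1 pred=T actual=N -> ctr[1]=2
Ev 2: PC=0 idx=0 pred=T actual=T -> ctr[0]=3
Ev 3: PC=1 idx=1 pred=T actual=T -> ctr[1]=3
Ev 4: PC=1 idx=1 pred=T actual=T -> ctr[1]=3
Ev 5: PC=1 idx=1 pred=T actual=T -> ctr[1]=3
Ev 6: PC=1 idx=1 pred=T actual=T -> ctr[1]=3
Ev 7: PC=1 idx=1 pred=T actual=N -> ctr[1]=2
Ev 8: PC=1 idx=1 pred=T actual=T -> ctr[1]=3
Ev 9: PC=1 idx=1 pred=T actual=T -> ctr[1]=3
Ev 10: PC=1 idx=1 pred=T actual=T -> ctr[1]=3
Ev 11: PC=0 idx=0 pred=T actual=T -> ctr[0]=3
Ev 12: PC=0 idx=0 pred=T actual=N -> ctr[0]=2
Ev 13: PC=1 idx=1 pred=T actual=T -> ctr[1]=3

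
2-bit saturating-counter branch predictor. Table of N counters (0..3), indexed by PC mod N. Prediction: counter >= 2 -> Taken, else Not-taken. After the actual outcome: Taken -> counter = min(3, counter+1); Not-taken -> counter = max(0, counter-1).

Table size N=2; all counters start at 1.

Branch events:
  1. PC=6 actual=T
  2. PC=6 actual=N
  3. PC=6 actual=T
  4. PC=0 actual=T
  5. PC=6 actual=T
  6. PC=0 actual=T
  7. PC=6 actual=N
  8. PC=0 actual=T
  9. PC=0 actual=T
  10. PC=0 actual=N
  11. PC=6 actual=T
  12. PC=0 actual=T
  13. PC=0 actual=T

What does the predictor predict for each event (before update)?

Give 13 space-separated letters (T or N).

Ev 1: PC=6 idx=0 pred=N actual=T -> ctr[0]=2
Ev 2: PC=6 idx=0 pred=T actual=N -> ctr[0]=1
Ev 3: PC=6 idx=0 pred=N actual=T -> ctr[0]=2
Ev 4: PC=0 idx=0 pred=T actual=T -> ctr[0]=3
Ev 5: PC=6 idx=0 pred=T actual=T -> ctr[0]=3
Ev 6: PC=0 idx=0 pred=T actual=T -> ctr[0]=3
Ev 7: PC=6 idx=0 pred=T actual=N -> ctr[0]=2
Ev 8: PC=0 idx=0 pred=T actual=T -> ctr[0]=3
Ev 9: PC=0 idx=0 pred=T actual=T -> ctr[0]=3
Ev 10: PC=0 idx=0 pred=T actual=N -> ctr[0]=2
Ev 11: PC=6 idx=0 pred=T actual=T -> ctr[0]=3
Ev 12: PC=0 idx=0 pred=T actual=T -> ctr[0]=3
Ev 13: PC=0 idx=0 pred=T actual=T -> ctr[0]=3

Answer: N T N T T T T T T T T T T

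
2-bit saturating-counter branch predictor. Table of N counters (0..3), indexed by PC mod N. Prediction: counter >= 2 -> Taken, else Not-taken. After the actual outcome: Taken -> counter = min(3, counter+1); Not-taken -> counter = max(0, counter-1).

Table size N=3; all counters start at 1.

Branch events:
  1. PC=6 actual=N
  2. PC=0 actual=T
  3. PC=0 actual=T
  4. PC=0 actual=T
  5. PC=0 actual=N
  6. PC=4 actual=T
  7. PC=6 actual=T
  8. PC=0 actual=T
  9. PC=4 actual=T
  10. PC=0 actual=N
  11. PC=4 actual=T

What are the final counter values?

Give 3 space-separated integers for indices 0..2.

Ev 1: PC=6 idx=0 pred=N actual=N -> ctr[0]=0
Ev 2: PC=0 idx=0 pred=N actual=T -> ctr[0]=1
Ev 3: PC=0 idx=0 pred=N actual=T -> ctr[0]=2
Ev 4: PC=0 idx=0 pred=T actual=T -> ctr[0]=3
Ev 5: PC=0 idx=0 pred=T actual=N -> ctr[0]=2
Ev 6: PC=4 idx=1 pred=N actual=T -> ctr[1]=2
Ev 7: PC=6 idx=0 pred=T actual=T -> ctr[0]=3
Ev 8: PC=0 idx=0 pred=T actual=T -> ctr[0]=3
Ev 9: PC=4 idx=1 pred=T actual=T -> ctr[1]=3
Ev 10: PC=0 idx=0 pred=T actual=N -> ctr[0]=2
Ev 11: PC=4 idx=1 pred=T actual=T -> ctr[1]=3

Answer: 2 3 1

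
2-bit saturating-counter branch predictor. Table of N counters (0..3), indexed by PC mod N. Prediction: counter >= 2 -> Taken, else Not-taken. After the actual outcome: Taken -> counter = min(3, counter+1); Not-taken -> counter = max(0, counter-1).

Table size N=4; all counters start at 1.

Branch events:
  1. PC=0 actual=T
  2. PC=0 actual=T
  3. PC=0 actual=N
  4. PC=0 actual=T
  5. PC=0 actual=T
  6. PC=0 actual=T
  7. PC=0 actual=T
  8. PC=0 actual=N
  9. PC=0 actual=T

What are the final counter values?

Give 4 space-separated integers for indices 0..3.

Answer: 3 1 1 1

Derivation:
Ev 1: PC=0 idx=0 pred=N actual=T -> ctr[0]=2
Ev 2: PC=0 idx=0 pred=T actual=T -> ctr[0]=3
Ev 3: PC=0 idx=0 pred=T actual=N -> ctr[0]=2
Ev 4: PC=0 idx=0 pred=T actual=T -> ctr[0]=3
Ev 5: PC=0 idx=0 pred=T actual=T -> ctr[0]=3
Ev 6: PC=0 idx=0 pred=T actual=T -> ctr[0]=3
Ev 7: PC=0 idx=0 pred=T actual=T -> ctr[0]=3
Ev 8: PC=0 idx=0 pred=T actual=N -> ctr[0]=2
Ev 9: PC=0 idx=0 pred=T actual=T -> ctr[0]=3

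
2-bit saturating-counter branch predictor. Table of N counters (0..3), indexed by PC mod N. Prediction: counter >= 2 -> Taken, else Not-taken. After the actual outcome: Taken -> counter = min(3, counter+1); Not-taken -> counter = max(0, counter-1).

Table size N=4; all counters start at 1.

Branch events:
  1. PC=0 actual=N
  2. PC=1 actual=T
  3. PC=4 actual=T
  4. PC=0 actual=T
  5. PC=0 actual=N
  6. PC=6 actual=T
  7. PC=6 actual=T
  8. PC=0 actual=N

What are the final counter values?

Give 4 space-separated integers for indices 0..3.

Ev 1: PC=0 idx=0 pred=N actual=N -> ctr[0]=0
Ev 2: PC=1 idx=1 pred=N actual=T -> ctr[1]=2
Ev 3: PC=4 idx=0 pred=N actual=T -> ctr[0]=1
Ev 4: PC=0 idx=0 pred=N actual=T -> ctr[0]=2
Ev 5: PC=0 idx=0 pred=T actual=N -> ctr[0]=1
Ev 6: PC=6 idx=2 pred=N actual=T -> ctr[2]=2
Ev 7: PC=6 idx=2 pred=T actual=T -> ctr[2]=3
Ev 8: PC=0 idx=0 pred=N actual=N -> ctr[0]=0

Answer: 0 2 3 1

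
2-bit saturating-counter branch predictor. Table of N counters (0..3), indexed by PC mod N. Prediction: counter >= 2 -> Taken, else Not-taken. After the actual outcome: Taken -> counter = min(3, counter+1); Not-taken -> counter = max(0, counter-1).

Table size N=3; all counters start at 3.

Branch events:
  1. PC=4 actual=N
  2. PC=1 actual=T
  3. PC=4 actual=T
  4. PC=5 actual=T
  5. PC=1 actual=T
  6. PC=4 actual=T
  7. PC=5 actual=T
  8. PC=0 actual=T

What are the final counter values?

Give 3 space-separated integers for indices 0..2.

Ev 1: PC=4 idx=1 pred=T actual=N -> ctr[1]=2
Ev 2: PC=1 idx=1 pred=T actual=T -> ctr[1]=3
Ev 3: PC=4 idx=1 pred=T actual=T -> ctr[1]=3
Ev 4: PC=5 idx=2 pred=T actual=T -> ctr[2]=3
Ev 5: PC=1 idx=1 pred=T actual=T -> ctr[1]=3
Ev 6: PC=4 idx=1 pred=T actual=T -> ctr[1]=3
Ev 7: PC=5 idx=2 pred=T actual=T -> ctr[2]=3
Ev 8: PC=0 idx=0 pred=T actual=T -> ctr[0]=3

Answer: 3 3 3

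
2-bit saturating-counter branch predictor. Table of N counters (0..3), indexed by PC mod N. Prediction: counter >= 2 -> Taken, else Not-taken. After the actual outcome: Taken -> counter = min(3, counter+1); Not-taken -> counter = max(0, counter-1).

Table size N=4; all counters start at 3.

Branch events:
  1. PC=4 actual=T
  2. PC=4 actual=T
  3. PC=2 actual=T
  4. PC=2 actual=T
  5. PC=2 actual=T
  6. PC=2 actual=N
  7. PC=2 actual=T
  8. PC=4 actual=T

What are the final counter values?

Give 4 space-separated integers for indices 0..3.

Answer: 3 3 3 3

Derivation:
Ev 1: PC=4 idx=0 pred=T actual=T -> ctr[0]=3
Ev 2: PC=4 idx=0 pred=T actual=T -> ctr[0]=3
Ev 3: PC=2 idx=2 pred=T actual=T -> ctr[2]=3
Ev 4: PC=2 idx=2 pred=T actual=T -> ctr[2]=3
Ev 5: PC=2 idx=2 pred=T actual=T -> ctr[2]=3
Ev 6: PC=2 idx=2 pred=T actual=N -> ctr[2]=2
Ev 7: PC=2 idx=2 pred=T actual=T -> ctr[2]=3
Ev 8: PC=4 idx=0 pred=T actual=T -> ctr[0]=3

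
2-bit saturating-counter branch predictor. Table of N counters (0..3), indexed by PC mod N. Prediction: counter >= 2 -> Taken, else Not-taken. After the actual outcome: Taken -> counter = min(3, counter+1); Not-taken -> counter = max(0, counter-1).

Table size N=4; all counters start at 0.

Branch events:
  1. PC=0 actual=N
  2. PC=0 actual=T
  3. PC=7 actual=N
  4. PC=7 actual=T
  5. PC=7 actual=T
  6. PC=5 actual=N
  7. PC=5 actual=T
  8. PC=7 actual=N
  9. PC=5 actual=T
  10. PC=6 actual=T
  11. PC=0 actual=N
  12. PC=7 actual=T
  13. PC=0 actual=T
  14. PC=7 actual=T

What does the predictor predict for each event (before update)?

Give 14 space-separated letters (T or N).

Answer: N N N N N N N T N N N N N T

Derivation:
Ev 1: PC=0 idx=0 pred=N actual=N -> ctr[0]=0
Ev 2: PC=0 idx=0 pred=N actual=T -> ctr[0]=1
Ev 3: PC=7 idx=3 pred=N actual=N -> ctr[3]=0
Ev 4: PC=7 idx=3 pred=N actual=T -> ctr[3]=1
Ev 5: PC=7 idx=3 pred=N actual=T -> ctr[3]=2
Ev 6: PC=5 idx=1 pred=N actual=N -> ctr[1]=0
Ev 7: PC=5 idx=1 pred=N actual=T -> ctr[1]=1
Ev 8: PC=7 idx=3 pred=T actual=N -> ctr[3]=1
Ev 9: PC=5 idx=1 pred=N actual=T -> ctr[1]=2
Ev 10: PC=6 idx=2 pred=N actual=T -> ctr[2]=1
Ev 11: PC=0 idx=0 pred=N actual=N -> ctr[0]=0
Ev 12: PC=7 idx=3 pred=N actual=T -> ctr[3]=2
Ev 13: PC=0 idx=0 pred=N actual=T -> ctr[0]=1
Ev 14: PC=7 idx=3 pred=T actual=T -> ctr[3]=3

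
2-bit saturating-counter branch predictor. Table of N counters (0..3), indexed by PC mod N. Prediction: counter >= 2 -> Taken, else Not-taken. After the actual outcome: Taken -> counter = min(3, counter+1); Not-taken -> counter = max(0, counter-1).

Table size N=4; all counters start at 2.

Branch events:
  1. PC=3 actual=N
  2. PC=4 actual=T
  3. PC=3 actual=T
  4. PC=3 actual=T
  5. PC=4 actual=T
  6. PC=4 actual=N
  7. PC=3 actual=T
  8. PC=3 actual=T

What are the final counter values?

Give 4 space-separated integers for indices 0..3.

Answer: 2 2 2 3

Derivation:
Ev 1: PC=3 idx=3 pred=T actual=N -> ctr[3]=1
Ev 2: PC=4 idx=0 pred=T actual=T -> ctr[0]=3
Ev 3: PC=3 idx=3 pred=N actual=T -> ctr[3]=2
Ev 4: PC=3 idx=3 pred=T actual=T -> ctr[3]=3
Ev 5: PC=4 idx=0 pred=T actual=T -> ctr[0]=3
Ev 6: PC=4 idx=0 pred=T actual=N -> ctr[0]=2
Ev 7: PC=3 idx=3 pred=T actual=T -> ctr[3]=3
Ev 8: PC=3 idx=3 pred=T actual=T -> ctr[3]=3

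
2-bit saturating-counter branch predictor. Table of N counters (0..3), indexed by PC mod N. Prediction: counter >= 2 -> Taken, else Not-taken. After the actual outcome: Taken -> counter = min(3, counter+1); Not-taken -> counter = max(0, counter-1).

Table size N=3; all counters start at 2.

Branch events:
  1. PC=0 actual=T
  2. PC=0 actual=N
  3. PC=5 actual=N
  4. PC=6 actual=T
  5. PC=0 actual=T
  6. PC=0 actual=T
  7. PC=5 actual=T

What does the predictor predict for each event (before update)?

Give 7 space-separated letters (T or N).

Ev 1: PC=0 idx=0 pred=T actual=T -> ctr[0]=3
Ev 2: PC=0 idx=0 pred=T actual=N -> ctr[0]=2
Ev 3: PC=5 idx=2 pred=T actual=N -> ctr[2]=1
Ev 4: PC=6 idx=0 pred=T actual=T -> ctr[0]=3
Ev 5: PC=0 idx=0 pred=T actual=T -> ctr[0]=3
Ev 6: PC=0 idx=0 pred=T actual=T -> ctr[0]=3
Ev 7: PC=5 idx=2 pred=N actual=T -> ctr[2]=2

Answer: T T T T T T N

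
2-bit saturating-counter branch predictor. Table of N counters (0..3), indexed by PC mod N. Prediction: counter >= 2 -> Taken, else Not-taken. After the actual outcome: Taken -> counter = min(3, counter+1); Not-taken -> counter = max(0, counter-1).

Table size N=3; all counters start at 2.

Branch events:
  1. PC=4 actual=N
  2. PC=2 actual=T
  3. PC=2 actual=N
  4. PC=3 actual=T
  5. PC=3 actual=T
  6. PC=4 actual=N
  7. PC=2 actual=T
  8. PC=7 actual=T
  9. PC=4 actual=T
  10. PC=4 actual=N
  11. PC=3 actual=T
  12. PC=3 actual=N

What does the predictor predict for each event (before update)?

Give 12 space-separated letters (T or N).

Answer: T T T T T N T N N T T T

Derivation:
Ev 1: PC=4 idx=1 pred=T actual=N -> ctr[1]=1
Ev 2: PC=2 idx=2 pred=T actual=T -> ctr[2]=3
Ev 3: PC=2 idx=2 pred=T actual=N -> ctr[2]=2
Ev 4: PC=3 idx=0 pred=T actual=T -> ctr[0]=3
Ev 5: PC=3 idx=0 pred=T actual=T -> ctr[0]=3
Ev 6: PC=4 idx=1 pred=N actual=N -> ctr[1]=0
Ev 7: PC=2 idx=2 pred=T actual=T -> ctr[2]=3
Ev 8: PC=7 idx=1 pred=N actual=T -> ctr[1]=1
Ev 9: PC=4 idx=1 pred=N actual=T -> ctr[1]=2
Ev 10: PC=4 idx=1 pred=T actual=N -> ctr[1]=1
Ev 11: PC=3 idx=0 pred=T actual=T -> ctr[0]=3
Ev 12: PC=3 idx=0 pred=T actual=N -> ctr[0]=2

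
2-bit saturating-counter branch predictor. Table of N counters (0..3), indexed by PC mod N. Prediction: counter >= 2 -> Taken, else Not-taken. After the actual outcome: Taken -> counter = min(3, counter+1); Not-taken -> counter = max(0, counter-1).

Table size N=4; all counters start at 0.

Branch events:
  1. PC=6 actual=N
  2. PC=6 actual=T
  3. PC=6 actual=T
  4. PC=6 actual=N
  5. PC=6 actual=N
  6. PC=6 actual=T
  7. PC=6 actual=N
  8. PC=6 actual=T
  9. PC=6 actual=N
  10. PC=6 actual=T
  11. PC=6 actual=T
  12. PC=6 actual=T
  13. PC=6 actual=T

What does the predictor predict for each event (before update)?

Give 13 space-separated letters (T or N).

Answer: N N N T N N N N N N N T T

Derivation:
Ev 1: PC=6 idx=2 pred=N actual=N -> ctr[2]=0
Ev 2: PC=6 idx=2 pred=N actual=T -> ctr[2]=1
Ev 3: PC=6 idx=2 pred=N actual=T -> ctr[2]=2
Ev 4: PC=6 idx=2 pred=T actual=N -> ctr[2]=1
Ev 5: PC=6 idx=2 pred=N actual=N -> ctr[2]=0
Ev 6: PC=6 idx=2 pred=N actual=T -> ctr[2]=1
Ev 7: PC=6 idx=2 pred=N actual=N -> ctr[2]=0
Ev 8: PC=6 idx=2 pred=N actual=T -> ctr[2]=1
Ev 9: PC=6 idx=2 pred=N actual=N -> ctr[2]=0
Ev 10: PC=6 idx=2 pred=N actual=T -> ctr[2]=1
Ev 11: PC=6 idx=2 pred=N actual=T -> ctr[2]=2
Ev 12: PC=6 idx=2 pred=T actual=T -> ctr[2]=3
Ev 13: PC=6 idx=2 pred=T actual=T -> ctr[2]=3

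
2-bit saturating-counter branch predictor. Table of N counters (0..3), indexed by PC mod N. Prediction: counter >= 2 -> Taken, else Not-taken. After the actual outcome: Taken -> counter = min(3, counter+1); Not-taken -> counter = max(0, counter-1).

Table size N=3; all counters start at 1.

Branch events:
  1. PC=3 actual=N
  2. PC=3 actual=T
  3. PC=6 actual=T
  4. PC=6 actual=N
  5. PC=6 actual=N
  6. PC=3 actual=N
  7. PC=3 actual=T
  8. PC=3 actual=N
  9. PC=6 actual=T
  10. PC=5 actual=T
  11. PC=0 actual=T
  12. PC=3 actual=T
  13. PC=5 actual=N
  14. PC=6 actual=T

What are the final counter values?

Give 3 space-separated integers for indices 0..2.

Answer: 3 1 1

Derivation:
Ev 1: PC=3 idx=0 pred=N actual=N -> ctr[0]=0
Ev 2: PC=3 idx=0 pred=N actual=T -> ctr[0]=1
Ev 3: PC=6 idx=0 pred=N actual=T -> ctr[0]=2
Ev 4: PC=6 idx=0 pred=T actual=N -> ctr[0]=1
Ev 5: PC=6 idx=0 pred=N actual=N -> ctr[0]=0
Ev 6: PC=3 idx=0 pred=N actual=N -> ctr[0]=0
Ev 7: PC=3 idx=0 pred=N actual=T -> ctr[0]=1
Ev 8: PC=3 idx=0 pred=N actual=N -> ctr[0]=0
Ev 9: PC=6 idx=0 pred=N actual=T -> ctr[0]=1
Ev 10: PC=5 idx=2 pred=N actual=T -> ctr[2]=2
Ev 11: PC=0 idx=0 pred=N actual=T -> ctr[0]=2
Ev 12: PC=3 idx=0 pred=T actual=T -> ctr[0]=3
Ev 13: PC=5 idx=2 pred=T actual=N -> ctr[2]=1
Ev 14: PC=6 idx=0 pred=T actual=T -> ctr[0]=3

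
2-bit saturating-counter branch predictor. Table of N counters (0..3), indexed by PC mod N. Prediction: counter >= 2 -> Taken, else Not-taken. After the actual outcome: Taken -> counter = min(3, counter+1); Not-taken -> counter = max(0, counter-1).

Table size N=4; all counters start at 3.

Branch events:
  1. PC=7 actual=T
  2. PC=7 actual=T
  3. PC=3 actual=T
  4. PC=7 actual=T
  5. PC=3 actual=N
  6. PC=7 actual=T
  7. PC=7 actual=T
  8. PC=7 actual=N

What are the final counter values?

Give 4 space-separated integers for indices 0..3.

Ev 1: PC=7 idx=3 pred=T actual=T -> ctr[3]=3
Ev 2: PC=7 idx=3 pred=T actual=T -> ctr[3]=3
Ev 3: PC=3 idx=3 pred=T actual=T -> ctr[3]=3
Ev 4: PC=7 idx=3 pred=T actual=T -> ctr[3]=3
Ev 5: PC=3 idx=3 pred=T actual=N -> ctr[3]=2
Ev 6: PC=7 idx=3 pred=T actual=T -> ctr[3]=3
Ev 7: PC=7 idx=3 pred=T actual=T -> ctr[3]=3
Ev 8: PC=7 idx=3 pred=T actual=N -> ctr[3]=2

Answer: 3 3 3 2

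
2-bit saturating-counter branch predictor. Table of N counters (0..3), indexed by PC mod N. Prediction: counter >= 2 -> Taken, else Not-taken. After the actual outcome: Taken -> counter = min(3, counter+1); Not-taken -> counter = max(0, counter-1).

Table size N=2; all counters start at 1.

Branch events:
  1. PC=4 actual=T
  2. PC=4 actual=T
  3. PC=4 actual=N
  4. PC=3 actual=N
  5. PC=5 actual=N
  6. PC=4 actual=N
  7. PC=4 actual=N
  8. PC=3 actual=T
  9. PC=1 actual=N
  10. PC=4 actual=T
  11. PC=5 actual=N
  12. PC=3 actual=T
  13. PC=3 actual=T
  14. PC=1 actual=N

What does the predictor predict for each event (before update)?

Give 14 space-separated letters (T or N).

Answer: N T T N N T N N N N N N N T

Derivation:
Ev 1: PC=4 idx=0 pred=N actual=T -> ctr[0]=2
Ev 2: PC=4 idx=0 pred=T actual=T -> ctr[0]=3
Ev 3: PC=4 idx=0 pred=T actual=N -> ctr[0]=2
Ev 4: PC=3 idx=1 pred=N actual=N -> ctr[1]=0
Ev 5: PC=5 idx=1 pred=N actual=N -> ctr[1]=0
Ev 6: PC=4 idx=0 pred=T actual=N -> ctr[0]=1
Ev 7: PC=4 idx=0 pred=N actual=N -> ctr[0]=0
Ev 8: PC=3 idx=1 pred=N actual=T -> ctr[1]=1
Ev 9: PC=1 idx=1 pred=N actual=N -> ctr[1]=0
Ev 10: PC=4 idx=0 pred=N actual=T -> ctr[0]=1
Ev 11: PC=5 idx=1 pred=N actual=N -> ctr[1]=0
Ev 12: PC=3 idx=1 pred=N actual=T -> ctr[1]=1
Ev 13: PC=3 idx=1 pred=N actual=T -> ctr[1]=2
Ev 14: PC=1 idx=1 pred=T actual=N -> ctr[1]=1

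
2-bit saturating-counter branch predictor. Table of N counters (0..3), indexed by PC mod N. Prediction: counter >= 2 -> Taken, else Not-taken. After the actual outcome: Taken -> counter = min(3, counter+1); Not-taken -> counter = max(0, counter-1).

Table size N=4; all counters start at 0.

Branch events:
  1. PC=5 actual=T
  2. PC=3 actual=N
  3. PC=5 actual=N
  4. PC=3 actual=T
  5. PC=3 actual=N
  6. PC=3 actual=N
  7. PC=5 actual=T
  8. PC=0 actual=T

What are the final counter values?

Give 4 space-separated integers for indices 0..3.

Ev 1: PC=5 idx=1 pred=N actual=T -> ctr[1]=1
Ev 2: PC=3 idx=3 pred=N actual=N -> ctr[3]=0
Ev 3: PC=5 idx=1 pred=N actual=N -> ctr[1]=0
Ev 4: PC=3 idx=3 pred=N actual=T -> ctr[3]=1
Ev 5: PC=3 idx=3 pred=N actual=N -> ctr[3]=0
Ev 6: PC=3 idx=3 pred=N actual=N -> ctr[3]=0
Ev 7: PC=5 idx=1 pred=N actual=T -> ctr[1]=1
Ev 8: PC=0 idx=0 pred=N actual=T -> ctr[0]=1

Answer: 1 1 0 0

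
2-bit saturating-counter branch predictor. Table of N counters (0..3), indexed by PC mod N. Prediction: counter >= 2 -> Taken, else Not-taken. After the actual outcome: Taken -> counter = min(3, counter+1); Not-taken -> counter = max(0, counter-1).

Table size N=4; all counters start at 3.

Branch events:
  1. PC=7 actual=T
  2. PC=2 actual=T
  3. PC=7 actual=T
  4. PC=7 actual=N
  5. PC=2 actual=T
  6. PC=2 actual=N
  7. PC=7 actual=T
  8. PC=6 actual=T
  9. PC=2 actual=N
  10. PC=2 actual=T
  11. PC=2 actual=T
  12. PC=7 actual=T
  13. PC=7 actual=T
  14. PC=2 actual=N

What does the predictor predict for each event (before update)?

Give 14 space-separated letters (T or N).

Answer: T T T T T T T T T T T T T T

Derivation:
Ev 1: PC=7 idx=3 pred=T actual=T -> ctr[3]=3
Ev 2: PC=2 idx=2 pred=T actual=T -> ctr[2]=3
Ev 3: PC=7 idx=3 pred=T actual=T -> ctr[3]=3
Ev 4: PC=7 idx=3 pred=T actual=N -> ctr[3]=2
Ev 5: PC=2 idx=2 pred=T actual=T -> ctr[2]=3
Ev 6: PC=2 idx=2 pred=T actual=N -> ctr[2]=2
Ev 7: PC=7 idx=3 pred=T actual=T -> ctr[3]=3
Ev 8: PC=6 idx=2 pred=T actual=T -> ctr[2]=3
Ev 9: PC=2 idx=2 pred=T actual=N -> ctr[2]=2
Ev 10: PC=2 idx=2 pred=T actual=T -> ctr[2]=3
Ev 11: PC=2 idx=2 pred=T actual=T -> ctr[2]=3
Ev 12: PC=7 idx=3 pred=T actual=T -> ctr[3]=3
Ev 13: PC=7 idx=3 pred=T actual=T -> ctr[3]=3
Ev 14: PC=2 idx=2 pred=T actual=N -> ctr[2]=2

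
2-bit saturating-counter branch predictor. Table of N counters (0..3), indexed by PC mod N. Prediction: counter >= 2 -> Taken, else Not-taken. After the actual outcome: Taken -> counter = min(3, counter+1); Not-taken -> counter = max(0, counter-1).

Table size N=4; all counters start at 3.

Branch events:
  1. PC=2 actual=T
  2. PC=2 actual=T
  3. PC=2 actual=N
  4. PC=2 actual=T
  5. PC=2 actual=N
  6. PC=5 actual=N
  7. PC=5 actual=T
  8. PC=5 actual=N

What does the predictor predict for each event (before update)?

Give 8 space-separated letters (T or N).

Answer: T T T T T T T T

Derivation:
Ev 1: PC=2 idx=2 pred=T actual=T -> ctr[2]=3
Ev 2: PC=2 idx=2 pred=T actual=T -> ctr[2]=3
Ev 3: PC=2 idx=2 pred=T actual=N -> ctr[2]=2
Ev 4: PC=2 idx=2 pred=T actual=T -> ctr[2]=3
Ev 5: PC=2 idx=2 pred=T actual=N -> ctr[2]=2
Ev 6: PC=5 idx=1 pred=T actual=N -> ctr[1]=2
Ev 7: PC=5 idx=1 pred=T actual=T -> ctr[1]=3
Ev 8: PC=5 idx=1 pred=T actual=N -> ctr[1]=2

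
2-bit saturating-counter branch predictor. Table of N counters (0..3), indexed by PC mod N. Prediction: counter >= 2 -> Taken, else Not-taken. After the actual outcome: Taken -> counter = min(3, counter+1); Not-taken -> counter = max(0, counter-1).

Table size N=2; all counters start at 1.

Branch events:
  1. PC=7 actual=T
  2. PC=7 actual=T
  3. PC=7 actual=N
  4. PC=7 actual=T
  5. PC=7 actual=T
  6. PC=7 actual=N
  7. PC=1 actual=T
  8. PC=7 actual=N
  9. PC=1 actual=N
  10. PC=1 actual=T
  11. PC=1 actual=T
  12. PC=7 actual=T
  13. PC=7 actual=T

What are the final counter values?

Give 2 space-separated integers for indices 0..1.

Answer: 1 3

Derivation:
Ev 1: PC=7 idx=1 pred=N actual=T -> ctr[1]=2
Ev 2: PC=7 idx=1 pred=T actual=T -> ctr[1]=3
Ev 3: PC=7 idx=1 pred=T actual=N -> ctr[1]=2
Ev 4: PC=7 idx=1 pred=T actual=T -> ctr[1]=3
Ev 5: PC=7 idx=1 pred=T actual=T -> ctr[1]=3
Ev 6: PC=7 idx=1 pred=T actual=N -> ctr[1]=2
Ev 7: PC=1 idx=1 pred=T actual=T -> ctr[1]=3
Ev 8: PC=7 idx=1 pred=T actual=N -> ctr[1]=2
Ev 9: PC=1 idx=1 pred=T actual=N -> ctr[1]=1
Ev 10: PC=1 idx=1 pred=N actual=T -> ctr[1]=2
Ev 11: PC=1 idx=1 pred=T actual=T -> ctr[1]=3
Ev 12: PC=7 idx=1 pred=T actual=T -> ctr[1]=3
Ev 13: PC=7 idx=1 pred=T actual=T -> ctr[1]=3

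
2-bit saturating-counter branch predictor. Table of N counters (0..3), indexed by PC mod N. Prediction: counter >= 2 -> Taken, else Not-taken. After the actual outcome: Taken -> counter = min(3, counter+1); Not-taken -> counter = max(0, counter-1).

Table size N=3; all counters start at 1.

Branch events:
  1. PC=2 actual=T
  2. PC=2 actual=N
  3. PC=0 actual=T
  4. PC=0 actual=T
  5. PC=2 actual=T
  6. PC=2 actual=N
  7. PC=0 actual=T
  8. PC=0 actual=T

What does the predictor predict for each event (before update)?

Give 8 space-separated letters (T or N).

Ev 1: PC=2 idx=2 pred=N actual=T -> ctr[2]=2
Ev 2: PC=2 idx=2 pred=T actual=N -> ctr[2]=1
Ev 3: PC=0 idx=0 pred=N actual=T -> ctr[0]=2
Ev 4: PC=0 idx=0 pred=T actual=T -> ctr[0]=3
Ev 5: PC=2 idx=2 pred=N actual=T -> ctr[2]=2
Ev 6: PC=2 idx=2 pred=T actual=N -> ctr[2]=1
Ev 7: PC=0 idx=0 pred=T actual=T -> ctr[0]=3
Ev 8: PC=0 idx=0 pred=T actual=T -> ctr[0]=3

Answer: N T N T N T T T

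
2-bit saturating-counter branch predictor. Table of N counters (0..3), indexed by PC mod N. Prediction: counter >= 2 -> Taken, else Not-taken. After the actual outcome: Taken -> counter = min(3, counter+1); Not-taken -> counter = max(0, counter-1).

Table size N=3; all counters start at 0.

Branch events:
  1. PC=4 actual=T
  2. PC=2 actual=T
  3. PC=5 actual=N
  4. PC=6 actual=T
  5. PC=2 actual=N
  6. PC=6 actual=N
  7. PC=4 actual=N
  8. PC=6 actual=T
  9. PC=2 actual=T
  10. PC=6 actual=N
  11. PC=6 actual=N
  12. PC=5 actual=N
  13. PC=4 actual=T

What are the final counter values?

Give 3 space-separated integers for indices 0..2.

Ev 1: PC=4 idx=1 pred=N actual=T -> ctr[1]=1
Ev 2: PC=2 idx=2 pred=N actual=T -> ctr[2]=1
Ev 3: PC=5 idx=2 pred=N actual=N -> ctr[2]=0
Ev 4: PC=6 idx=0 pred=N actual=T -> ctr[0]=1
Ev 5: PC=2 idx=2 pred=N actual=N -> ctr[2]=0
Ev 6: PC=6 idx=0 pred=N actual=N -> ctr[0]=0
Ev 7: PC=4 idx=1 pred=N actual=N -> ctr[1]=0
Ev 8: PC=6 idx=0 pred=N actual=T -> ctr[0]=1
Ev 9: PC=2 idx=2 pred=N actual=T -> ctr[2]=1
Ev 10: PC=6 idx=0 pred=N actual=N -> ctr[0]=0
Ev 11: PC=6 idx=0 pred=N actual=N -> ctr[0]=0
Ev 12: PC=5 idx=2 pred=N actual=N -> ctr[2]=0
Ev 13: PC=4 idx=1 pred=N actual=T -> ctr[1]=1

Answer: 0 1 0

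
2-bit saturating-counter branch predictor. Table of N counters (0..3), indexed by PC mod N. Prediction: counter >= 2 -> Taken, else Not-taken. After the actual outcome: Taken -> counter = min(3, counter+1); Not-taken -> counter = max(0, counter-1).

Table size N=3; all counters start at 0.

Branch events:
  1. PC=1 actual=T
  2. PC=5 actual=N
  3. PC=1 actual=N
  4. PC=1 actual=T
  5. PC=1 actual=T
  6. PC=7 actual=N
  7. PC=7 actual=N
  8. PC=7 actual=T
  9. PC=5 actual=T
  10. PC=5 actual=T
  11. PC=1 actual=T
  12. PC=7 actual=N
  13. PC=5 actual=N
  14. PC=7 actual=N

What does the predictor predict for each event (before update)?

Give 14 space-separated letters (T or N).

Ev 1: PC=1 idx=1 pred=N actual=T -> ctr[1]=1
Ev 2: PC=5 idx=2 pred=N actual=N -> ctr[2]=0
Ev 3: PC=1 idx=1 pred=N actual=N -> ctr[1]=0
Ev 4: PC=1 idx=1 pred=N actual=T -> ctr[1]=1
Ev 5: PC=1 idx=1 pred=N actual=T -> ctr[1]=2
Ev 6: PC=7 idx=1 pred=T actual=N -> ctr[1]=1
Ev 7: PC=7 idx=1 pred=N actual=N -> ctr[1]=0
Ev 8: PC=7 idx=1 pred=N actual=T -> ctr[1]=1
Ev 9: PC=5 idx=2 pred=N actual=T -> ctr[2]=1
Ev 10: PC=5 idx=2 pred=N actual=T -> ctr[2]=2
Ev 11: PC=1 idx=1 pred=N actual=T -> ctr[1]=2
Ev 12: PC=7 idx=1 pred=T actual=N -> ctr[1]=1
Ev 13: PC=5 idx=2 pred=T actual=N -> ctr[2]=1
Ev 14: PC=7 idx=1 pred=N actual=N -> ctr[1]=0

Answer: N N N N N T N N N N N T T N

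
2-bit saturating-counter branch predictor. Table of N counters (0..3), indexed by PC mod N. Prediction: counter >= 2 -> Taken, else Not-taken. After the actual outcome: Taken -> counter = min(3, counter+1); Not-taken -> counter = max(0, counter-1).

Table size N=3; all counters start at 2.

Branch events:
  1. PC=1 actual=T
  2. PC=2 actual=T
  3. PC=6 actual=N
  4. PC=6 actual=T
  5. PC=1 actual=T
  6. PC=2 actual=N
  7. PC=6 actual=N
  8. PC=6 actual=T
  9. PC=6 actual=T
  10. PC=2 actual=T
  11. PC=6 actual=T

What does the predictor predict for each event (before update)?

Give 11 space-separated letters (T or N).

Ev 1: PC=1 idx=1 pred=T actual=T -> ctr[1]=3
Ev 2: PC=2 idx=2 pred=T actual=T -> ctr[2]=3
Ev 3: PC=6 idx=0 pred=T actual=N -> ctr[0]=1
Ev 4: PC=6 idx=0 pred=N actual=T -> ctr[0]=2
Ev 5: PC=1 idx=1 pred=T actual=T -> ctr[1]=3
Ev 6: PC=2 idx=2 pred=T actual=N -> ctr[2]=2
Ev 7: PC=6 idx=0 pred=T actual=N -> ctr[0]=1
Ev 8: PC=6 idx=0 pred=N actual=T -> ctr[0]=2
Ev 9: PC=6 idx=0 pred=T actual=T -> ctr[0]=3
Ev 10: PC=2 idx=2 pred=T actual=T -> ctr[2]=3
Ev 11: PC=6 idx=0 pred=T actual=T -> ctr[0]=3

Answer: T T T N T T T N T T T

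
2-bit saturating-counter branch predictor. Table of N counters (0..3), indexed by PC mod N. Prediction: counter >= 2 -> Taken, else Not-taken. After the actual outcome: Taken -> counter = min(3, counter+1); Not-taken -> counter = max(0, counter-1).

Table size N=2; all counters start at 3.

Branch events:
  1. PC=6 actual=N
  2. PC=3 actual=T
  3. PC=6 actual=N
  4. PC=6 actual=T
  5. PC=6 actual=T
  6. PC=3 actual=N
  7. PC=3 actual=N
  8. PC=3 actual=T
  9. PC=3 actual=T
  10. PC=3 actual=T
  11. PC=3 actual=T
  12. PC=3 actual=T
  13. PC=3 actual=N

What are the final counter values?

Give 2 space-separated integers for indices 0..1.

Answer: 3 2

Derivation:
Ev 1: PC=6 idx=0 pred=T actual=N -> ctr[0]=2
Ev 2: PC=3 idx=1 pred=T actual=T -> ctr[1]=3
Ev 3: PC=6 idx=0 pred=T actual=N -> ctr[0]=1
Ev 4: PC=6 idx=0 pred=N actual=T -> ctr[0]=2
Ev 5: PC=6 idx=0 pred=T actual=T -> ctr[0]=3
Ev 6: PC=3 idx=1 pred=T actual=N -> ctr[1]=2
Ev 7: PC=3 idx=1 pred=T actual=N -> ctr[1]=1
Ev 8: PC=3 idx=1 pred=N actual=T -> ctr[1]=2
Ev 9: PC=3 idx=1 pred=T actual=T -> ctr[1]=3
Ev 10: PC=3 idx=1 pred=T actual=T -> ctr[1]=3
Ev 11: PC=3 idx=1 pred=T actual=T -> ctr[1]=3
Ev 12: PC=3 idx=1 pred=T actual=T -> ctr[1]=3
Ev 13: PC=3 idx=1 pred=T actual=N -> ctr[1]=2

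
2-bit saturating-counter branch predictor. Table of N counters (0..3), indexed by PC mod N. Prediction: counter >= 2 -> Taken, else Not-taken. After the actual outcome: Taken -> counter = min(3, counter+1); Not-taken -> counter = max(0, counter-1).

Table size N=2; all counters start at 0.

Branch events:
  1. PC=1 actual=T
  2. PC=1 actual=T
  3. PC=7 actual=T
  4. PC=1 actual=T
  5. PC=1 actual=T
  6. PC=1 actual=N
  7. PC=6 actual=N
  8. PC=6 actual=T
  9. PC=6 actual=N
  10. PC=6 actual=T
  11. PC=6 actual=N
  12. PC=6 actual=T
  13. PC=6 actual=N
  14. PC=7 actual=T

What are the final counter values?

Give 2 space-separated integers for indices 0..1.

Answer: 0 3

Derivation:
Ev 1: PC=1 idx=1 pred=N actual=T -> ctr[1]=1
Ev 2: PC=1 idx=1 pred=N actual=T -> ctr[1]=2
Ev 3: PC=7 idx=1 pred=T actual=T -> ctr[1]=3
Ev 4: PC=1 idx=1 pred=T actual=T -> ctr[1]=3
Ev 5: PC=1 idx=1 pred=T actual=T -> ctr[1]=3
Ev 6: PC=1 idx=1 pred=T actual=N -> ctr[1]=2
Ev 7: PC=6 idx=0 pred=N actual=N -> ctr[0]=0
Ev 8: PC=6 idx=0 pred=N actual=T -> ctr[0]=1
Ev 9: PC=6 idx=0 pred=N actual=N -> ctr[0]=0
Ev 10: PC=6 idx=0 pred=N actual=T -> ctr[0]=1
Ev 11: PC=6 idx=0 pred=N actual=N -> ctr[0]=0
Ev 12: PC=6 idx=0 pred=N actual=T -> ctr[0]=1
Ev 13: PC=6 idx=0 pred=N actual=N -> ctr[0]=0
Ev 14: PC=7 idx=1 pred=T actual=T -> ctr[1]=3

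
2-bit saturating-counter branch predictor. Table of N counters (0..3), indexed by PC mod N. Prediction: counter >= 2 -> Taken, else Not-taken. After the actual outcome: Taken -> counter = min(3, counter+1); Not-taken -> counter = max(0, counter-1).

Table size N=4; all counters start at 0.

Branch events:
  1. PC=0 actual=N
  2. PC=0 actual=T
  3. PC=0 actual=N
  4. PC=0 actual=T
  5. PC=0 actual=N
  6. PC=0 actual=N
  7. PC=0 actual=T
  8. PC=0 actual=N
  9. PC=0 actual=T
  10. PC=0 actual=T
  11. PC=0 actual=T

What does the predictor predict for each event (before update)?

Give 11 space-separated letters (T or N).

Ev 1: PC=0 idx=0 pred=N actual=N -> ctr[0]=0
Ev 2: PC=0 idx=0 pred=N actual=T -> ctr[0]=1
Ev 3: PC=0 idx=0 pred=N actual=N -> ctr[0]=0
Ev 4: PC=0 idx=0 pred=N actual=T -> ctr[0]=1
Ev 5: PC=0 idx=0 pred=N actual=N -> ctr[0]=0
Ev 6: PC=0 idx=0 pred=N actual=N -> ctr[0]=0
Ev 7: PC=0 idx=0 pred=N actual=T -> ctr[0]=1
Ev 8: PC=0 idx=0 pred=N actual=N -> ctr[0]=0
Ev 9: PC=0 idx=0 pred=N actual=T -> ctr[0]=1
Ev 10: PC=0 idx=0 pred=N actual=T -> ctr[0]=2
Ev 11: PC=0 idx=0 pred=T actual=T -> ctr[0]=3

Answer: N N N N N N N N N N T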